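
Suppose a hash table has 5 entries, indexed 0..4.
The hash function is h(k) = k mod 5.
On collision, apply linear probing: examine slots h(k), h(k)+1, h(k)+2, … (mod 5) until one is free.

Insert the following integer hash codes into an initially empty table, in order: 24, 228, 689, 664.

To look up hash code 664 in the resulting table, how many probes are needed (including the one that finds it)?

Insert 24: h=4, slot 4 empty -> index 4.
Insert 228: h=3, slot 3 empty -> index 3.
Insert 689: h=4, slot 4 occupied -> index 0.
Insert 664: h=4, slots 4,0 occupied -> index 1.
Table: [689, 664, ., 228, 24]
Lookup 664: h=4, probe 4,0,1 → found at 1.

3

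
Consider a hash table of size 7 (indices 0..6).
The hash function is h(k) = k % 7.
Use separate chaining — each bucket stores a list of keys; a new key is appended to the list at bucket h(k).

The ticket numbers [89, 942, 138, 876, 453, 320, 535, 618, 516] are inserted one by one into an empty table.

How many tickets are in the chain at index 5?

5

Insert 89: h=5, bucket 5 empty → new chain.
Insert 942: h=4, bucket 4 empty → new chain.
Insert 138: h=5, bucket 5 nonempty → append to chain.
Insert 876: h=1, bucket 1 empty → new chain.
Insert 453: h=5, bucket 5 nonempty → append to chain.
Insert 320: h=5, bucket 5 nonempty → append to chain.
Insert 535: h=3, bucket 3 empty → new chain.
Insert 618: h=2, bucket 2 empty → new chain.
Insert 516: h=5, bucket 5 nonempty → append to chain.
Final buckets:
0: ∅
1: 876
2: 618
3: 535
4: 942
5: 89 -> 138 -> 453 -> 320 -> 516
6: ∅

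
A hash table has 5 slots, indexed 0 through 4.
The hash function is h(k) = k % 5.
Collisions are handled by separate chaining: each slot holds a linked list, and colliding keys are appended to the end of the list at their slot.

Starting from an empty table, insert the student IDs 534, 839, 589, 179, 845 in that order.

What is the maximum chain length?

4

534 → bucket 4
839 → bucket 4 (collision)
589 → bucket 4 (collision)
179 → bucket 4 (collision)
845 → bucket 0
Final buckets:
0: 845
1: _
2: _
3: _
4: 534 -> 839 -> 589 -> 179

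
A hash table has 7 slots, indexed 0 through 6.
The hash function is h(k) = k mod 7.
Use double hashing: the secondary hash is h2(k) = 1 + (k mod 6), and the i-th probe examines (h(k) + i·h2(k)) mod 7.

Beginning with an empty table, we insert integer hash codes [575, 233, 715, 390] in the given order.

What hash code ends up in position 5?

390

575: h=1 => slot 1
233: h=2 => slot 2
715: h=1, h2=2, probe 1,3 => slot 3
390: h=5 => slot 5
Table: [—, 575, 233, 715, —, 390, —]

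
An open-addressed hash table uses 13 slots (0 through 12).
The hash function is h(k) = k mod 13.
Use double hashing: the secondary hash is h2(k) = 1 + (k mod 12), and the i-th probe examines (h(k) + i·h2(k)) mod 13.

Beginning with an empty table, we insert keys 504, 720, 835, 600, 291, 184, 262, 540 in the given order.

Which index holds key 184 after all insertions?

504 hashes to 10; slot 10 is free => place at 10.
720 hashes to 5; slot 5 is free => place at 5.
835 hashes to 3; slot 3 is free => place at 3.
600 hashes to 2; slot 2 is free => place at 2.
291 hashes to 5, h2=4; 5 taken => place at 9.
184 hashes to 2, h2=5; 2 taken => place at 7.
262 hashes to 2, h2=11; 2 taken => place at 0.
540 hashes to 7, h2=1; 7 taken => place at 8.
Table: [262, —, 600, 835, —, 720, —, 184, 540, 291, 504, —, —]

7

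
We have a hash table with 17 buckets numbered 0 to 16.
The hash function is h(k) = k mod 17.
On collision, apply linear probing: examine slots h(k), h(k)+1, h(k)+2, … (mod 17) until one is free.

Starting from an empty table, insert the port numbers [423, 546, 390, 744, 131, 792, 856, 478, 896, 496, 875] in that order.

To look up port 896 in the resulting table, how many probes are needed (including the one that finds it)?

423 hashes to 15; slot 15 is free => place at 15.
546 hashes to 2; slot 2 is free => place at 2.
390 hashes to 16; slot 16 is free => place at 16.
744 hashes to 13; slot 13 is free => place at 13.
131 hashes to 12; slot 12 is free => place at 12.
792 hashes to 10; slot 10 is free => place at 10.
856 hashes to 6; slot 6 is free => place at 6.
478 hashes to 2; 2 taken => place at 3.
896 hashes to 12; 12,13 taken => place at 14.
496 hashes to 3; 3 taken => place at 4.
875 hashes to 8; slot 8 is free => place at 8.
Table: [., ., 546, 478, 496, ., 856, ., 875, ., 792, ., 131, 744, 896, 423, 390]
Lookup 896: h=12, probe 12,13,14 → found at 14.

3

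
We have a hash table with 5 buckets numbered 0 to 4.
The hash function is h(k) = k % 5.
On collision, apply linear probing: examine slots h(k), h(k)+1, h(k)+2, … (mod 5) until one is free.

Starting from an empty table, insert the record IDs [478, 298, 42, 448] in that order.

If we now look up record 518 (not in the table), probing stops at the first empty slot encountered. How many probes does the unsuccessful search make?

Insert 478: h=3, slot 3 empty -> index 3.
Insert 298: h=3, slot 3 occupied -> index 4.
Insert 42: h=2, slot 2 empty -> index 2.
Insert 448: h=3, slots 3,4 occupied -> index 0.
Table: [448, -, 42, 478, 298]
Lookup 518: h=3, probe 3,4,0,1 → slot 1 empty, not found.

4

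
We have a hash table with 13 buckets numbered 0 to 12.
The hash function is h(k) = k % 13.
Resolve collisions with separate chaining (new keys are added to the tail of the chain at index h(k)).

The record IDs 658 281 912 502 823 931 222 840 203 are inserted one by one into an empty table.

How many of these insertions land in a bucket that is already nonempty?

Insert 658: h=8, bucket 8 empty → new chain.
Insert 281: h=8, bucket 8 nonempty → append to chain.
Insert 912: h=2, bucket 2 empty → new chain.
Insert 502: h=8, bucket 8 nonempty → append to chain.
Insert 823: h=4, bucket 4 empty → new chain.
Insert 931: h=8, bucket 8 nonempty → append to chain.
Insert 222: h=1, bucket 1 empty → new chain.
Insert 840: h=8, bucket 8 nonempty → append to chain.
Insert 203: h=8, bucket 8 nonempty → append to chain.
Final buckets:
0: -
1: 222
2: 912
3: -
4: 823
5: -
6: -
7: -
8: 658 -> 281 -> 502 -> 931 -> 840 -> 203
9: -
10: -
11: -
12: -

5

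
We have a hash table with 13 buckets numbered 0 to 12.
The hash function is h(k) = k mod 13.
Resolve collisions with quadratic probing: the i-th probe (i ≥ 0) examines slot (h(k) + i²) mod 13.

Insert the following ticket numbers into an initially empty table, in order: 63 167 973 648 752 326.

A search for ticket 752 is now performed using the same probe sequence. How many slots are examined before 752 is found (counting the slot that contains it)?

Insert 63: h=11, slot 11 empty -> index 11.
Insert 167: h=11, slot 11 occupied -> index 12.
Insert 973: h=11, slots 11,12 occupied -> index 2.
Insert 648: h=11, slots 11,12,2 occupied -> index 7.
Insert 752: h=11, slots 11,12,2,7 occupied -> index 1.
Insert 326: h=1, slots 1,2 occupied -> index 5.
Table: [_, 752, 973, _, _, 326, _, 648, _, _, _, 63, 167]
Lookup 752: h=11, probe 11,12,2,7,1 → found at 1.

5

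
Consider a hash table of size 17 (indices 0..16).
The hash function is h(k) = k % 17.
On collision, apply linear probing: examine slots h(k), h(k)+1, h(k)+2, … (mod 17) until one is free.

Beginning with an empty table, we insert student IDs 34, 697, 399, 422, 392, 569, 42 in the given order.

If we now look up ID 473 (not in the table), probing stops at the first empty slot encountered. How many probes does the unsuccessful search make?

2

34: h=0 => slot 0
697: h=0, probe 0,1 => slot 1
399: h=8 => slot 8
422: h=14 => slot 14
392: h=1, probe 1,2 => slot 2
569: h=8, probe 8,9 => slot 9
42: h=8, probe 8,9,10 => slot 10
Table: [34, 697, 392, -, -, -, -, -, 399, 569, 42, -, -, -, 422, -, -]
Lookup 473: h=14, probe 14,15 → slot 15 empty, not found.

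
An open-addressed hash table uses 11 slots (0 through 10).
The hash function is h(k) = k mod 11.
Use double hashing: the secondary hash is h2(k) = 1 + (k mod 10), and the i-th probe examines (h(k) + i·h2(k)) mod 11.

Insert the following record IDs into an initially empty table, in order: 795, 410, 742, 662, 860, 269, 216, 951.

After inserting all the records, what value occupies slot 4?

410

795 hashes to 3; slot 3 is free => place at 3.
410 hashes to 3, h2=1; 3 taken => place at 4.
742 hashes to 5; slot 5 is free => place at 5.
662 hashes to 2; slot 2 is free => place at 2.
860 hashes to 2, h2=1; 2,3,4,5 taken => place at 6.
269 hashes to 5, h2=10; 5,4,3,2 taken => place at 1.
216 hashes to 7; slot 7 is free => place at 7.
951 hashes to 5, h2=2; 5,7 taken => place at 9.
Table: [—, 269, 662, 795, 410, 742, 860, 216, —, 951, —]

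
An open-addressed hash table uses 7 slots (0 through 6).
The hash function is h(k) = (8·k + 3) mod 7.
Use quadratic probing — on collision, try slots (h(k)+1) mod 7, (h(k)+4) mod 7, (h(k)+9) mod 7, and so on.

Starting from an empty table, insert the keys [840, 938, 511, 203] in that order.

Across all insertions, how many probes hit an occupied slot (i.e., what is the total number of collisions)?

6

840: h=3 -> slot 3
938: h=3, probe 3,4 -> slot 4
511: h=3, probe 3,4,0 -> slot 0
203: h=3, probe 3,4,0,5 -> slot 5
Table: [511, _, _, 840, 938, 203, _]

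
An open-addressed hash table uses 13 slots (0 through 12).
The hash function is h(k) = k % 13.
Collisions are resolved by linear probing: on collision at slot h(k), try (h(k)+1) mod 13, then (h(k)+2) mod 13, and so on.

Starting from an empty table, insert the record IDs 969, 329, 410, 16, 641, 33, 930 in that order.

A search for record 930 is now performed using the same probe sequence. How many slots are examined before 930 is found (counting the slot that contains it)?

4

969: h=7 -> slot 7
329: h=4 -> slot 4
410: h=7, probe 7,8 -> slot 8
16: h=3 -> slot 3
641: h=4, probe 4,5 -> slot 5
33: h=7, probe 7,8,9 -> slot 9
930: h=7, probe 7,8,9,10 -> slot 10
Table: [-, -, -, 16, 329, 641, -, 969, 410, 33, 930, -, -]
Lookup 930: h=7, probe 7,8,9,10 → found at 10.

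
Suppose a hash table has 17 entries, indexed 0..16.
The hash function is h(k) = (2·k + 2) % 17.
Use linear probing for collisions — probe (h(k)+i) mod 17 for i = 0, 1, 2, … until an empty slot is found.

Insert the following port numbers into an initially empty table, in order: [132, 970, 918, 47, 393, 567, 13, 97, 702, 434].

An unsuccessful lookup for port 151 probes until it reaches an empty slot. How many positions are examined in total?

132 hashes to 11; slot 11 is free → place at 11.
970 hashes to 4; slot 4 is free → place at 4.
918 hashes to 2; slot 2 is free → place at 2.
47 hashes to 11; 11 taken → place at 12.
393 hashes to 6; slot 6 is free → place at 6.
567 hashes to 14; slot 14 is free → place at 14.
13 hashes to 11; 11,12 taken → place at 13.
97 hashes to 9; slot 9 is free → place at 9.
702 hashes to 12; 12,13,14 taken → place at 15.
434 hashes to 3; slot 3 is free → place at 3.
Table: [∅, ∅, 918, 434, 970, ∅, 393, ∅, ∅, 97, ∅, 132, 47, 13, 567, 702, ∅]
Lookup 151: h=15, probe 15,16 → slot 16 empty, not found.

2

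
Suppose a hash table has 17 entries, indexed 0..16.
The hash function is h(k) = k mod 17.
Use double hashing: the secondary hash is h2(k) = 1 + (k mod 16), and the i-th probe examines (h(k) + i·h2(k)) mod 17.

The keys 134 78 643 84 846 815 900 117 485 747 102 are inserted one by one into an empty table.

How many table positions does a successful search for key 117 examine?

134: h=15 -> slot 15
78: h=10 -> slot 10
643: h=14 -> slot 14
84: h=16 -> slot 16
846: h=13 -> slot 13
815: h=16, h2=16, probe 16,15,14,13,12 -> slot 12
900: h=16, h2=5, probe 16,4 -> slot 4
117: h=15, h2=6, probe 15,4,10,16,5 -> slot 5
485: h=9 -> slot 9
747: h=16, h2=12, probe 16,11 -> slot 11
102: h=0 -> slot 0
Table: [102, -, -, -, 900, 117, -, -, -, 485, 78, 747, 815, 846, 643, 134, 84]
Lookup 117: h=15, h2=6, probe 15,4,10,16,5 → found at 5.

5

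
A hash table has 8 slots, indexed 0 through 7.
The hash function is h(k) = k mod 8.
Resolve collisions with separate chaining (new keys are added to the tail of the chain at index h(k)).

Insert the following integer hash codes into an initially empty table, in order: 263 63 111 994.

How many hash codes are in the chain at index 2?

263 -> bucket 7
63 -> bucket 7 (collision)
111 -> bucket 7 (collision)
994 -> bucket 2
Final buckets:
0: ∅
1: ∅
2: 994
3: ∅
4: ∅
5: ∅
6: ∅
7: 263 -> 63 -> 111

1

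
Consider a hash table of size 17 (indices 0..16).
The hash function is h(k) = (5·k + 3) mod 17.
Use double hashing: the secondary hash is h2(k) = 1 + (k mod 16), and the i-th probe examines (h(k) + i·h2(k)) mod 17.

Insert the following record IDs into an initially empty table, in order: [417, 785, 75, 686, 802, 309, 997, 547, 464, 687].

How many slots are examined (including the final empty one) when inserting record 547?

2

417: h=14 → slot 14
785: h=1 → slot 1
75: h=4 → slot 4
686: h=16 → slot 16
802: h=1, h2=3, probe 1,4,7 → slot 7
309: h=1, h2=6, probe 1,7,13 → slot 13
997: h=7, h2=6, probe 7,13,2 → slot 2
547: h=1, h2=4, probe 1,5 → slot 5
464: h=11 → slot 11
687: h=4, h2=16, probe 4,3 → slot 3
Table: [—, 785, 997, 687, 75, 547, —, 802, —, —, —, 464, —, 309, 417, —, 686]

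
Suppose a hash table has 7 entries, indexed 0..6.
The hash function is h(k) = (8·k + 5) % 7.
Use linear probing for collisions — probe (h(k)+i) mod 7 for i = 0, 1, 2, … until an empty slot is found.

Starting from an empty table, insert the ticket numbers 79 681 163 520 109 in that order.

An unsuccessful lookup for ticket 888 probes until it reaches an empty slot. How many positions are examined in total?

2

79: h=0 -> slot 0
681: h=0, probe 0,1 -> slot 1
163: h=0, probe 0,1,2 -> slot 2
520: h=0, probe 0,1,2,3 -> slot 3
109: h=2, probe 2,3,4 -> slot 4
Table: [79, 681, 163, 520, 109, _, _]
Lookup 888: h=4, probe 4,5 → slot 5 empty, not found.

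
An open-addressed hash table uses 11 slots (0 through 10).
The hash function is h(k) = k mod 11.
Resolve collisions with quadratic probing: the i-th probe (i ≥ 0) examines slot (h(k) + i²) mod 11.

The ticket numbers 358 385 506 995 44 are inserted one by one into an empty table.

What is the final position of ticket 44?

4

Insert 358: h=6, slot 6 empty -> index 6.
Insert 385: h=0, slot 0 empty -> index 0.
Insert 506: h=0, slot 0 occupied -> index 1.
Insert 995: h=5, slot 5 empty -> index 5.
Insert 44: h=0, slots 0,1 occupied -> index 4.
Table: [385, 506, —, —, 44, 995, 358, —, —, —, —]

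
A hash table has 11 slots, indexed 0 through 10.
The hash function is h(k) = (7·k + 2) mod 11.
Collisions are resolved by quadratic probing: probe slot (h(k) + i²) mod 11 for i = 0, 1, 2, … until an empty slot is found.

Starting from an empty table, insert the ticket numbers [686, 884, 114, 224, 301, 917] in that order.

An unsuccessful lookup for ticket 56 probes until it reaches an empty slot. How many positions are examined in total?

686: h=8 → slot 8
884: h=8, probe 8,9 → slot 9
114: h=8, probe 8,9,1 → slot 1
224: h=8, probe 8,9,1,6 → slot 6
301: h=8, probe 8,9,1,6,2 → slot 2
917: h=8, probe 8,9,1,6,2,0 → slot 0
Table: [917, 114, 301, ., ., ., 224, ., 686, 884, .]
Lookup 56: h=9, probe 9,10 → slot 10 empty, not found.

2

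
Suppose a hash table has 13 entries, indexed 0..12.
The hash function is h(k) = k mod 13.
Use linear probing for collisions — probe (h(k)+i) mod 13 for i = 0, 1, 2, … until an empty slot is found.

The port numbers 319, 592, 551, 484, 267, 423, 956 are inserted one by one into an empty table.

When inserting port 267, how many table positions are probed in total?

Insert 319: h=7, slot 7 empty -> index 7.
Insert 592: h=7, slot 7 occupied -> index 8.
Insert 551: h=5, slot 5 empty -> index 5.
Insert 484: h=3, slot 3 empty -> index 3.
Insert 267: h=7, slots 7,8 occupied -> index 9.
Insert 423: h=7, slots 7,8,9 occupied -> index 10.
Insert 956: h=7, slots 7,8,9,10 occupied -> index 11.
Table: [—, —, —, 484, —, 551, —, 319, 592, 267, 423, 956, —]

3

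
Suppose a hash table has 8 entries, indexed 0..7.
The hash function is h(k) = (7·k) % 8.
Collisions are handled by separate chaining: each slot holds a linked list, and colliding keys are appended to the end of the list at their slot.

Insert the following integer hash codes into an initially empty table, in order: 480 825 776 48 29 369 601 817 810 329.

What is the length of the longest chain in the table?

480 → bucket 0
825 → bucket 7
776 → bucket 0 (collision)
48 → bucket 0 (collision)
29 → bucket 3
369 → bucket 7 (collision)
601 → bucket 7 (collision)
817 → bucket 7 (collision)
810 → bucket 6
329 → bucket 7 (collision)
Final buckets:
0: 480 -> 776 -> 48
1: ∅
2: ∅
3: 29
4: ∅
5: ∅
6: 810
7: 825 -> 369 -> 601 -> 817 -> 329

5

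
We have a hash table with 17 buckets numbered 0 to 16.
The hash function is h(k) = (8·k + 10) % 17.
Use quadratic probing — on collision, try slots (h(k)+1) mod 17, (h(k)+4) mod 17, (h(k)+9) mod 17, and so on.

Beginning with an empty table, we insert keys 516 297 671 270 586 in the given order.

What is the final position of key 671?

10

516: h=7 → slot 7
297: h=6 → slot 6
671: h=6, probe 6,7,10 → slot 10
270: h=11 → slot 11
586: h=6, probe 6,7,10,15 → slot 15
Table: [∅, ∅, ∅, ∅, ∅, ∅, 297, 516, ∅, ∅, 671, 270, ∅, ∅, ∅, 586, ∅]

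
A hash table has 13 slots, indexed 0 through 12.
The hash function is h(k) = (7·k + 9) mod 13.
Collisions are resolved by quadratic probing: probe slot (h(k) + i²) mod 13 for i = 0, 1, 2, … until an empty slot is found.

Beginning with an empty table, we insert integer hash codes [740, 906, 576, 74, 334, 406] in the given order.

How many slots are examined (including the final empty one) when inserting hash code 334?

4

Insert 740: h=2, slot 2 empty -> index 2.
Insert 906: h=7, slot 7 empty -> index 7.
Insert 576: h=11, slot 11 empty -> index 11.
Insert 74: h=7, slot 7 occupied -> index 8.
Insert 334: h=7, slots 7,8,11 occupied -> index 3.
Insert 406: h=4, slot 4 empty -> index 4.
Table: [-, -, 740, 334, 406, -, -, 906, 74, -, -, 576, -]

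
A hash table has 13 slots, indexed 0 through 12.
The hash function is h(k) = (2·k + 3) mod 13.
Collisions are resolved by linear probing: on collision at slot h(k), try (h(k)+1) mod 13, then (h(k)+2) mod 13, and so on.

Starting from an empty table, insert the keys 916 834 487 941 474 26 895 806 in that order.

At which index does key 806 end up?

916: h=2 → slot 2
834: h=7 → slot 7
487: h=2, probe 2,3 → slot 3
941: h=0 → slot 0
474: h=2, probe 2,3,4 → slot 4
26: h=3, probe 3,4,5 → slot 5
895: h=12 → slot 12
806: h=3, probe 3,4,5,6 → slot 6
Table: [941, _, 916, 487, 474, 26, 806, 834, _, _, _, _, 895]

6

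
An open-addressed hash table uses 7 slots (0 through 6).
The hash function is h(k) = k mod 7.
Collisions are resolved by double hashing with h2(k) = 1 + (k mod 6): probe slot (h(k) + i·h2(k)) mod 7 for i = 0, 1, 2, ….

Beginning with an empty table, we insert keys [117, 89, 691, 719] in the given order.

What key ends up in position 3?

117: h=5 => slot 5
89: h=5, h2=6, probe 5,4 => slot 4
691: h=5, h2=2, probe 5,0 => slot 0
719: h=5, h2=6, probe 5,4,3 => slot 3
Table: [691, —, —, 719, 89, 117, —]

719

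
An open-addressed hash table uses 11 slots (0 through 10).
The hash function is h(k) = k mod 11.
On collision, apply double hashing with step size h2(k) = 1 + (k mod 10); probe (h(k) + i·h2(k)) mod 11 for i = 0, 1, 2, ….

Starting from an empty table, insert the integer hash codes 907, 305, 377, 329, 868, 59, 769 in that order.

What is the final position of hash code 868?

6

Insert 907: h=5, slot 5 empty => index 5.
Insert 305: h=8, slot 8 empty => index 8.
Insert 377: h=3, slot 3 empty => index 3.
Insert 329: h=10, slot 10 empty => index 10.
Insert 868: h=10, h2=9, slots 10,8 occupied => index 6.
Insert 59: h=4, slot 4 empty => index 4.
Insert 769: h=10, h2=10, slot 10 occupied => index 9.
Table: [∅, ∅, ∅, 377, 59, 907, 868, ∅, 305, 769, 329]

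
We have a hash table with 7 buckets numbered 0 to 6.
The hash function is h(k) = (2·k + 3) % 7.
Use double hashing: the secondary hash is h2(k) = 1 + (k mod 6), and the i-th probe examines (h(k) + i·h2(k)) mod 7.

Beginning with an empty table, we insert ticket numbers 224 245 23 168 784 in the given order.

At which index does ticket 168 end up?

4

224 hashes to 3; slot 3 is free → place at 3.
245 hashes to 3, h2=6; 3 taken → place at 2.
23 hashes to 0; slot 0 is free → place at 0.
168 hashes to 3, h2=1; 3 taken → place at 4.
784 hashes to 3, h2=5; 3 taken → place at 1.
Table: [23, 784, 245, 224, 168, -, -]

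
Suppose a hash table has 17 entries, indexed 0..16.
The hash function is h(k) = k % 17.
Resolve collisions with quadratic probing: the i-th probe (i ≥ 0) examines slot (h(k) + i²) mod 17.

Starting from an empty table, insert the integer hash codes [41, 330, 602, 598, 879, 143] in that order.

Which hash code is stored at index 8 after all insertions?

330

41 hashes to 7; slot 7 is free -> place at 7.
330 hashes to 7; 7 taken -> place at 8.
602 hashes to 7; 7,8 taken -> place at 11.
598 hashes to 3; slot 3 is free -> place at 3.
879 hashes to 12; slot 12 is free -> place at 12.
143 hashes to 7; 7,8,11 taken -> place at 16.
Table: [-, -, -, 598, -, -, -, 41, 330, -, -, 602, 879, -, -, -, 143]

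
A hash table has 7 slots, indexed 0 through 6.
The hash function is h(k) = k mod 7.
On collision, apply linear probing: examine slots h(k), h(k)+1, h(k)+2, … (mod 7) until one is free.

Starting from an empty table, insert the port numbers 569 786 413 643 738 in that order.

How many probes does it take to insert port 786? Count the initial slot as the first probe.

569: h=2 → slot 2
786: h=2, probe 2,3 → slot 3
413: h=0 → slot 0
643: h=6 → slot 6
738: h=3, probe 3,4 → slot 4
Table: [413, _, 569, 786, 738, _, 643]

2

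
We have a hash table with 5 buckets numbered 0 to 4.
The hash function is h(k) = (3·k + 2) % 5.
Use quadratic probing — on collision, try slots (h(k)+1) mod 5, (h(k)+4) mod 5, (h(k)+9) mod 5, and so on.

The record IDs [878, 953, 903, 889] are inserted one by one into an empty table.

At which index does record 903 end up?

0

878: h=1 → slot 1
953: h=1, probe 1,2 → slot 2
903: h=1, probe 1,2,0 → slot 0
889: h=4 → slot 4
Table: [903, 878, 953, -, 889]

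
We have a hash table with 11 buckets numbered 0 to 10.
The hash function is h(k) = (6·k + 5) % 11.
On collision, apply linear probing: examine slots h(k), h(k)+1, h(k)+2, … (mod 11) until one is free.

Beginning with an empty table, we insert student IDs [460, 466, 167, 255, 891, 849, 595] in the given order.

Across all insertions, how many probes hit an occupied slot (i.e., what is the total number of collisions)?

460 hashes to 4; slot 4 is free → place at 4.
466 hashes to 7; slot 7 is free → place at 7.
167 hashes to 6; slot 6 is free → place at 6.
255 hashes to 6; 6,7 taken → place at 8.
891 hashes to 5; slot 5 is free → place at 5.
849 hashes to 6; 6,7,8 taken → place at 9.
595 hashes to 0; slot 0 is free → place at 0.
Table: [595, -, -, -, 460, 891, 167, 466, 255, 849, -]

5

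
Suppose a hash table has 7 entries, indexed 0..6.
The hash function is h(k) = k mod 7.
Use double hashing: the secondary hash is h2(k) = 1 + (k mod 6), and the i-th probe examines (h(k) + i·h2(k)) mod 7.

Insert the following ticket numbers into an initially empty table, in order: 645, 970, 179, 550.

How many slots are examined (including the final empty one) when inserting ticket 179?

2

Insert 645: h=1, slot 1 empty → index 1.
Insert 970: h=4, slot 4 empty → index 4.
Insert 179: h=4, h2=6, slot 4 occupied → index 3.
Insert 550: h=4, h2=5, slot 4 occupied → index 2.
Table: [., 645, 550, 179, 970, ., .]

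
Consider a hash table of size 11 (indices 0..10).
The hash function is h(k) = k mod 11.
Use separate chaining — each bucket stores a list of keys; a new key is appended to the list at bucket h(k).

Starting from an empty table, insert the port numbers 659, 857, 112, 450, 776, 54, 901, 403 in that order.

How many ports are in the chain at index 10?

659 → bucket 10
857 → bucket 10 (collision)
112 → bucket 2
450 → bucket 10 (collision)
776 → bucket 6
54 → bucket 10 (collision)
901 → bucket 10 (collision)
403 → bucket 7
Final buckets:
0: ∅
1: ∅
2: 112
3: ∅
4: ∅
5: ∅
6: 776
7: 403
8: ∅
9: ∅
10: 659 -> 857 -> 450 -> 54 -> 901

5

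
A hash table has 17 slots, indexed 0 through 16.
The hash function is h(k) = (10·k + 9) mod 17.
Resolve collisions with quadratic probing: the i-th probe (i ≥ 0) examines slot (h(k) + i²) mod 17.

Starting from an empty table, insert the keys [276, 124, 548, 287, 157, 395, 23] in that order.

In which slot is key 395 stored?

7

Insert 276: h=15, slot 15 empty → index 15.
Insert 124: h=8, slot 8 empty → index 8.
Insert 548: h=15, slot 15 occupied → index 16.
Insert 287: h=6, slot 6 empty → index 6.
Insert 157: h=15, slots 15,16 occupied → index 2.
Insert 395: h=15, slots 15,16,2 occupied → index 7.
Insert 23: h=1, slot 1 empty → index 1.
Table: [., 23, 157, ., ., ., 287, 395, 124, ., ., ., ., ., ., 276, 548]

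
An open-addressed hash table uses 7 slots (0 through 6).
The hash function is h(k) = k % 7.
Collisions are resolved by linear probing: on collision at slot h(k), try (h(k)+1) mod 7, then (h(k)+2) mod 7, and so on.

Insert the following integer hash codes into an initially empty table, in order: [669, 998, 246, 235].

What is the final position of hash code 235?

669: h=4 → slot 4
998: h=4, probe 4,5 → slot 5
246: h=1 → slot 1
235: h=4, probe 4,5,6 → slot 6
Table: [., 246, ., ., 669, 998, 235]

6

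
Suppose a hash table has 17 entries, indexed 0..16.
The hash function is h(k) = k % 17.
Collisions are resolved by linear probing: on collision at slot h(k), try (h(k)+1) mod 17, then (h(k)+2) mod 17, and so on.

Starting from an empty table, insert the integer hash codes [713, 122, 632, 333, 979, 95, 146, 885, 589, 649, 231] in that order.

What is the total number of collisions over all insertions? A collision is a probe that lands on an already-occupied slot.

Insert 713: h=16, slot 16 empty => index 16.
Insert 122: h=3, slot 3 empty => index 3.
Insert 632: h=3, slot 3 occupied => index 4.
Insert 333: h=10, slot 10 empty => index 10.
Insert 979: h=10, slot 10 occupied => index 11.
Insert 95: h=10, slots 10,11 occupied => index 12.
Insert 146: h=10, slots 10,11,12 occupied => index 13.
Insert 885: h=1, slot 1 empty => index 1.
Insert 589: h=11, slots 11,12,13 occupied => index 14.
Insert 649: h=3, slots 3,4 occupied => index 5.
Insert 231: h=10, slots 10,11,12,13,14 occupied => index 15.
Table: [., 885, ., 122, 632, 649, ., ., ., ., 333, 979, 95, 146, 589, 231, 713]

17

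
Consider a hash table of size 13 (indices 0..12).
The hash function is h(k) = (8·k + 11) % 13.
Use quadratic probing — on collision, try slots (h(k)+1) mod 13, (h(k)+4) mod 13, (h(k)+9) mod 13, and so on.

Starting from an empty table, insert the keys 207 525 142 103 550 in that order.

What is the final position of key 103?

7

207 hashes to 3; slot 3 is free => place at 3.
525 hashes to 12; slot 12 is free => place at 12.
142 hashes to 3; 3 taken => place at 4.
103 hashes to 3; 3,4 taken => place at 7.
550 hashes to 4; 4 taken => place at 5.
Table: [., ., ., 207, 142, 550, ., 103, ., ., ., ., 525]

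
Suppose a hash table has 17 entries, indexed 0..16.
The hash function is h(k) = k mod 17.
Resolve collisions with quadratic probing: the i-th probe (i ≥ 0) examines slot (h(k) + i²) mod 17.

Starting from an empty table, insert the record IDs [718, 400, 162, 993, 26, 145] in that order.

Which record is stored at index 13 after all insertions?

26

718: h=4 → slot 4
400: h=9 → slot 9
162: h=9, probe 9,10 → slot 10
993: h=7 → slot 7
26: h=9, probe 9,10,13 → slot 13
145: h=9, probe 9,10,13,1 → slot 1
Table: [., 145, ., ., 718, ., ., 993, ., 400, 162, ., ., 26, ., ., .]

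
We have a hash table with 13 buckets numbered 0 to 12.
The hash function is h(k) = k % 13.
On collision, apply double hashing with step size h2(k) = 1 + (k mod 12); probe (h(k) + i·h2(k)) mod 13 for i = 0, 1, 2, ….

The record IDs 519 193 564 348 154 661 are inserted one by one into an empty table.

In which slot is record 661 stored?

519 hashes to 12; slot 12 is free → place at 12.
193 hashes to 11; slot 11 is free → place at 11.
564 hashes to 5; slot 5 is free → place at 5.
348 hashes to 10; slot 10 is free → place at 10.
154 hashes to 11, h2=11; 11 taken → place at 9.
661 hashes to 11, h2=2; 11 taken → place at 0.
Table: [661, _, _, _, _, 564, _, _, _, 154, 348, 193, 519]

0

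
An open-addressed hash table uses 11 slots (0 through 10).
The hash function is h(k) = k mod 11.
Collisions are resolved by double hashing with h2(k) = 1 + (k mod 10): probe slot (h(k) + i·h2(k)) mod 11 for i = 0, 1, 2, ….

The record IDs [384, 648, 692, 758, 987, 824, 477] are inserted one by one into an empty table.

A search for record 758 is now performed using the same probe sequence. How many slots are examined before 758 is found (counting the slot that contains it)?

384: h=10 -> slot 10
648: h=10, h2=9, probe 10,8 -> slot 8
692: h=10, h2=3, probe 10,2 -> slot 2
758: h=10, h2=9, probe 10,8,6 -> slot 6
987: h=8, h2=8, probe 8,5 -> slot 5
824: h=10, h2=5, probe 10,4 -> slot 4
477: h=4, h2=8, probe 4,1 -> slot 1
Table: [-, 477, 692, -, 824, 987, 758, -, 648, -, 384]
Lookup 758: h=10, h2=9, probe 10,8,6 → found at 6.

3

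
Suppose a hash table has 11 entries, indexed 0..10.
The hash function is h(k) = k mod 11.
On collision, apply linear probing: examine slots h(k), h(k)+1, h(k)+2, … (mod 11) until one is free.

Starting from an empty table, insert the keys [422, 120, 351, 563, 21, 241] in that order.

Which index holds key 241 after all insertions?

422 hashes to 4; slot 4 is free → place at 4.
120 hashes to 10; slot 10 is free → place at 10.
351 hashes to 10; 10 taken → place at 0.
563 hashes to 2; slot 2 is free → place at 2.
21 hashes to 10; 10,0 taken → place at 1.
241 hashes to 10; 10,0,1,2 taken → place at 3.
Table: [351, 21, 563, 241, 422, —, —, —, —, —, 120]

3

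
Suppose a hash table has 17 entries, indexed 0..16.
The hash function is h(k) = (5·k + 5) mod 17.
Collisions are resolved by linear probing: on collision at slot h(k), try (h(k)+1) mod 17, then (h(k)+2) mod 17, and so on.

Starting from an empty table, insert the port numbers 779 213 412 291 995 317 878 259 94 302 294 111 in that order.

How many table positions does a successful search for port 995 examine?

2

779 hashes to 7; slot 7 is free => place at 7.
213 hashes to 16; slot 16 is free => place at 16.
412 hashes to 8; slot 8 is free => place at 8.
291 hashes to 15; slot 15 is free => place at 15.
995 hashes to 16; 16 taken => place at 0.
317 hashes to 9; slot 9 is free => place at 9.
878 hashes to 9; 9 taken => place at 10.
259 hashes to 8; 8,9,10 taken => place at 11.
94 hashes to 16; 16,0 taken => place at 1.
302 hashes to 2; slot 2 is free => place at 2.
294 hashes to 13; slot 13 is free => place at 13.
111 hashes to 16; 16,0,1,2 taken => place at 3.
Table: [995, 94, 302, 111, -, -, -, 779, 412, 317, 878, 259, -, 294, -, 291, 213]
Lookup 995: h=16, probe 16,0 → found at 0.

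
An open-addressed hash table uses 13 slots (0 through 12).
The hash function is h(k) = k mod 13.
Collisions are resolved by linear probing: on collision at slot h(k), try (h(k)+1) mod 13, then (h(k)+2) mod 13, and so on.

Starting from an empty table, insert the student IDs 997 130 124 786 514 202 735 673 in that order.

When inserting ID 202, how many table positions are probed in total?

Insert 997: h=9, slot 9 empty → index 9.
Insert 130: h=0, slot 0 empty → index 0.
Insert 124: h=7, slot 7 empty → index 7.
Insert 786: h=6, slot 6 empty → index 6.
Insert 514: h=7, slot 7 occupied → index 8.
Insert 202: h=7, slots 7,8,9 occupied → index 10.
Insert 735: h=7, slots 7,8,9,10 occupied → index 11.
Insert 673: h=10, slots 10,11 occupied → index 12.
Table: [130, ∅, ∅, ∅, ∅, ∅, 786, 124, 514, 997, 202, 735, 673]

4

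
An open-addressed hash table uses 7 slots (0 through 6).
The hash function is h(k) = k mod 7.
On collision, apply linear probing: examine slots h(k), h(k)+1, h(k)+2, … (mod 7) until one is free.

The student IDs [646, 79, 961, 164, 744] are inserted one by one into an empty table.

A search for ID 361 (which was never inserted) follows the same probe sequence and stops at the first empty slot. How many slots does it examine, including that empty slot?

Insert 646: h=2, slot 2 empty -> index 2.
Insert 79: h=2, slot 2 occupied -> index 3.
Insert 961: h=2, slots 2,3 occupied -> index 4.
Insert 164: h=3, slots 3,4 occupied -> index 5.
Insert 744: h=2, slots 2,3,4,5 occupied -> index 6.
Table: [—, —, 646, 79, 961, 164, 744]
Lookup 361: h=4, probe 4,5,6,0 → slot 0 empty, not found.

4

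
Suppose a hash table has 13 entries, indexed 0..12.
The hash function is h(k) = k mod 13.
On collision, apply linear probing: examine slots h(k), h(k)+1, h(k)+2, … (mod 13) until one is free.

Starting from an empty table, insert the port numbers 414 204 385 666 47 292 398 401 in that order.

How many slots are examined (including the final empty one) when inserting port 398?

5

414: h=11 -> slot 11
204: h=9 -> slot 9
385: h=8 -> slot 8
666: h=3 -> slot 3
47: h=8, probe 8,9,10 -> slot 10
292: h=6 -> slot 6
398: h=8, probe 8,9,10,11,12 -> slot 12
401: h=11, probe 11,12,0 -> slot 0
Table: [401, _, _, 666, _, _, 292, _, 385, 204, 47, 414, 398]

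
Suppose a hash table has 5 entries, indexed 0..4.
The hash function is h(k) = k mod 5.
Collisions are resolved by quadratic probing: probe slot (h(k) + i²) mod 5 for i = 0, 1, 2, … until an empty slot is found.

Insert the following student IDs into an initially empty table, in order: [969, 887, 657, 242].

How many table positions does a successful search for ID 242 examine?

3

969: h=4 -> slot 4
887: h=2 -> slot 2
657: h=2, probe 2,3 -> slot 3
242: h=2, probe 2,3,1 -> slot 1
Table: [., 242, 887, 657, 969]
Lookup 242: h=2, probe 2,3,1 → found at 1.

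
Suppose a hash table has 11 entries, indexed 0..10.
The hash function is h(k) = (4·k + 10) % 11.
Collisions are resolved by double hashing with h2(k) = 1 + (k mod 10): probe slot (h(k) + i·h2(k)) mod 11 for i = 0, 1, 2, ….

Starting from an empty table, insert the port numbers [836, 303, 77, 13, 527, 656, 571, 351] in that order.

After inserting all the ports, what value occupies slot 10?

836

Insert 836: h=10, slot 10 empty => index 10.
Insert 303: h=1, slot 1 empty => index 1.
Insert 77: h=10, h2=8, slot 10 occupied => index 7.
Insert 13: h=7, h2=4, slot 7 occupied => index 0.
Insert 527: h=6, slot 6 empty => index 6.
Insert 656: h=5, slot 5 empty => index 5.
Insert 571: h=6, h2=2, slot 6 occupied => index 8.
Insert 351: h=6, h2=2, slots 6,8,10,1 occupied => index 3.
Table: [13, 303, -, 351, -, 656, 527, 77, 571, -, 836]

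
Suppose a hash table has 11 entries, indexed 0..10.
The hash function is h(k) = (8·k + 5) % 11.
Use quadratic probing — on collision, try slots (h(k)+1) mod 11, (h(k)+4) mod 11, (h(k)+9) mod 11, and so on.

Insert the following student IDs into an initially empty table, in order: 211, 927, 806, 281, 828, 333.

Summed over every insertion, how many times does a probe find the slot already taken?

6

211: h=10 → slot 10
927: h=7 → slot 7
806: h=7, probe 7,8 → slot 8
281: h=9 → slot 9
828: h=7, probe 7,8,0 → slot 0
333: h=7, probe 7,8,0,5 → slot 5
Table: [828, _, _, _, _, 333, _, 927, 806, 281, 211]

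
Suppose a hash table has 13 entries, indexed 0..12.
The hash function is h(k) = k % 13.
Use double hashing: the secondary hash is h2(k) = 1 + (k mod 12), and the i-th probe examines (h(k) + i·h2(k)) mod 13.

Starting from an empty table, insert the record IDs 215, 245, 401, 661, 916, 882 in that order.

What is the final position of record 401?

215 hashes to 7; slot 7 is free -> place at 7.
245 hashes to 11; slot 11 is free -> place at 11.
401 hashes to 11, h2=6; 11 taken -> place at 4.
661 hashes to 11, h2=2; 11 taken -> place at 0.
916 hashes to 6; slot 6 is free -> place at 6.
882 hashes to 11, h2=7; 11 taken -> place at 5.
Table: [661, _, _, _, 401, 882, 916, 215, _, _, _, 245, _]

4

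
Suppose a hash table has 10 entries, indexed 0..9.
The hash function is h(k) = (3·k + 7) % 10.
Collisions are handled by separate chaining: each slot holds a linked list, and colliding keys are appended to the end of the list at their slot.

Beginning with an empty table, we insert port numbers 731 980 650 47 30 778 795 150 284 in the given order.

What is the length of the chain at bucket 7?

Insert 731: h=0, bucket 0 empty -> new chain.
Insert 980: h=7, bucket 7 empty -> new chain.
Insert 650: h=7, bucket 7 nonempty -> append to chain.
Insert 47: h=8, bucket 8 empty -> new chain.
Insert 30: h=7, bucket 7 nonempty -> append to chain.
Insert 778: h=1, bucket 1 empty -> new chain.
Insert 795: h=2, bucket 2 empty -> new chain.
Insert 150: h=7, bucket 7 nonempty -> append to chain.
Insert 284: h=9, bucket 9 empty -> new chain.
Final buckets:
0: 731
1: 778
2: 795
3: .
4: .
5: .
6: .
7: 980 -> 650 -> 30 -> 150
8: 47
9: 284

4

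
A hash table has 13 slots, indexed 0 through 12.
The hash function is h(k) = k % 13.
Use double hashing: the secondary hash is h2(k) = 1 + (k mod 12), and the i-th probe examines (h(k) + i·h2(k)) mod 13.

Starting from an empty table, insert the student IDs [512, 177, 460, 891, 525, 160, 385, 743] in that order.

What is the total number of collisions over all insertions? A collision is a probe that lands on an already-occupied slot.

5

512: h=5 => slot 5
177: h=8 => slot 8
460: h=5, h2=5, probe 5,10 => slot 10
891: h=7 => slot 7
525: h=5, h2=10, probe 5,2 => slot 2
160: h=4 => slot 4
385: h=8, h2=2, probe 8,10,12 => slot 12
743: h=2, h2=12, probe 2,1 => slot 1
Table: [., 743, 525, ., 160, 512, ., 891, 177, ., 460, ., 385]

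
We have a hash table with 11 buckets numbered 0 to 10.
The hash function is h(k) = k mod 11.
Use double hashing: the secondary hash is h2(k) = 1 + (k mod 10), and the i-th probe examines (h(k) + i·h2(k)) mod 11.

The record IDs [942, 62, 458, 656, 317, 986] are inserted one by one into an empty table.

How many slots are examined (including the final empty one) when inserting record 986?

Insert 942: h=7, slot 7 empty → index 7.
Insert 62: h=7, h2=3, slot 7 occupied → index 10.
Insert 458: h=7, h2=9, slot 7 occupied → index 5.
Insert 656: h=7, h2=7, slot 7 occupied → index 3.
Insert 317: h=9, slot 9 empty → index 9.
Insert 986: h=7, h2=7, slots 7,3,10 occupied → index 6.
Table: [—, —, —, 656, —, 458, 986, 942, —, 317, 62]

4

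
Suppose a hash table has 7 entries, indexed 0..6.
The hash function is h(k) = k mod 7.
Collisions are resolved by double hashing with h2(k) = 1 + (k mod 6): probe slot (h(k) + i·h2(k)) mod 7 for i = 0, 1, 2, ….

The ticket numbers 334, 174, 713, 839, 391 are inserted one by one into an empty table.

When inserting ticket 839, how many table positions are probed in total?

334: h=5 → slot 5
174: h=6 → slot 6
713: h=6, h2=6, probe 6,5,4 → slot 4
839: h=6, h2=6, probe 6,5,4,3 → slot 3
391: h=6, h2=2, probe 6,1 → slot 1
Table: [_, 391, _, 839, 713, 334, 174]

4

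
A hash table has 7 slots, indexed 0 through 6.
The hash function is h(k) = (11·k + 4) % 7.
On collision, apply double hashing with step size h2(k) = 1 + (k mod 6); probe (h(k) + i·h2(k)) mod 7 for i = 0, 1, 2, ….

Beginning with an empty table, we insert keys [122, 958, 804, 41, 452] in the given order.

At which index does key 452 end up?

5

Insert 122: h=2, slot 2 empty => index 2.
Insert 958: h=0, slot 0 empty => index 0.
Insert 804: h=0, h2=1, slot 0 occupied => index 1.
Insert 41: h=0, h2=6, slot 0 occupied => index 6.
Insert 452: h=6, h2=3, slots 6,2 occupied => index 5.
Table: [958, 804, 122, _, _, 452, 41]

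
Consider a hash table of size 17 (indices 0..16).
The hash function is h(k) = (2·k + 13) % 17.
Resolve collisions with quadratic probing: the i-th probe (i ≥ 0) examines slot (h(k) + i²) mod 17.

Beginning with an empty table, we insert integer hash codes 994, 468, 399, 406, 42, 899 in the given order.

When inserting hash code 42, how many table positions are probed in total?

Insert 994: h=12, slot 12 empty -> index 12.
Insert 468: h=14, slot 14 empty -> index 14.
Insert 399: h=12, slot 12 occupied -> index 13.
Insert 406: h=9, slot 9 empty -> index 9.
Insert 42: h=12, slots 12,13 occupied -> index 16.
Insert 899: h=9, slot 9 occupied -> index 10.
Table: [., ., ., ., ., ., ., ., ., 406, 899, ., 994, 399, 468, ., 42]

3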